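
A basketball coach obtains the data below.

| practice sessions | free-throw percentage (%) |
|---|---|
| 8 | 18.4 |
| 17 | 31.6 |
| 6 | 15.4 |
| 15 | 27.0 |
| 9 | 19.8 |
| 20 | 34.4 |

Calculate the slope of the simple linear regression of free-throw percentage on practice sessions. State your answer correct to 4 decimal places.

1.3683

n = 6, Σx = 75, Σy = 146.6, Σxy = 2048, Σx² = 1095
Sxx = Σx² − (Σx)²/n = 1095 − 937.5 = 157.5
Sxy = Σxy − (Σx)(Σy)/n = 2048 − 1832.5 = 215.5
b = Sxy/Sxx = 215.5/157.5 = 1.368254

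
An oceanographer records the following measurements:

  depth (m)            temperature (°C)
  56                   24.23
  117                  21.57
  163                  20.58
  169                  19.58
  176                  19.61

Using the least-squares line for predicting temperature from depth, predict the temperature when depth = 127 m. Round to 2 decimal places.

n = 5, Σx = 681, Σy = 105.57, Σxy = 13995.49, Σx² = 102931
Sxx = Σx² − (Σx)²/n = 102931 − 92752.2 = 10178.8
Sxy = Σxy − (Σx)(Σy)/n = 13995.49 − 14378.634 = -383.144
b = Sxy/Sxx = -383.144/10178.8 = -0.037641
a = ȳ − b·x̄ = 21.114 − (-0.037641)·136.2 = 26.240755
ŷ(127) = a + b·127 = 26.240755 + (-0.037641)·127 = 21.460301

21.46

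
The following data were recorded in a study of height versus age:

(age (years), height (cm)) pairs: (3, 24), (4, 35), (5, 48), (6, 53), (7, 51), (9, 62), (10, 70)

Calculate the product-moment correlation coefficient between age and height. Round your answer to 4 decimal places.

n = 7, Σx = 44, Σy = 343, Σxy = 2385, Σx² = 316, Σy² = 18259
Sxx = Σx² − (Σx)²/n = 316 − 276.571429 = 39.428571
Sxy = Σxy − (Σx)(Σy)/n = 2385 − 2156 = 229
Syy = Σy² − (Σy)²/n = 18259 − 16807 = 1452
r = Sxy/√(Sxx·Syy) = 229/√(57250.285714) = 229/239.270319 = 0.957077

0.9571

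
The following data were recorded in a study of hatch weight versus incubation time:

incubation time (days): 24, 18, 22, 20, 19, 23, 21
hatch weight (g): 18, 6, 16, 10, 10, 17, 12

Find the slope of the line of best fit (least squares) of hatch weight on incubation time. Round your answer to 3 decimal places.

n = 7, Σx = 147, Σy = 89, Σxy = 1925, Σx² = 3115
Sxx = Σx² − (Σx)²/n = 3115 − 3087 = 28
Sxy = Σxy − (Σx)(Σy)/n = 1925 − 1869 = 56
b = Sxy/Sxx = 56/28 = 2

2.000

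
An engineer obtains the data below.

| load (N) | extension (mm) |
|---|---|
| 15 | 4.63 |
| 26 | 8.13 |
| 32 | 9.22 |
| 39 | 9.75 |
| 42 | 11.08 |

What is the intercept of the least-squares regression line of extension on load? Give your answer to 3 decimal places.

1.770

n = 5, Σx = 154, Σy = 42.81, Σxy = 1421.48, Σx² = 5210
Sxx = Σx² − (Σx)²/n = 5210 − 4743.2 = 466.8
Sxy = Σxy − (Σx)(Σy)/n = 1421.48 − 1318.548 = 102.932
b = Sxy/Sxx = 102.932/466.8 = 0.220506
a = ȳ − b·x̄ = 8.562 − 0.220506·30.8 = 1.770428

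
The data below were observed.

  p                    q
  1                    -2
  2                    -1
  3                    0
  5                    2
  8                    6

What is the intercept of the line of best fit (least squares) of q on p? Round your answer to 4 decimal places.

-3.3182

n = 5, Σx = 19, Σy = 5, Σxy = 54, Σx² = 103
Sxx = Σx² − (Σx)²/n = 103 − 72.2 = 30.8
Sxy = Σxy − (Σx)(Σy)/n = 54 − 19 = 35
b = Sxy/Sxx = 35/30.8 = 1.136364
a = ȳ − b·x̄ = 1 − 1.136364·3.8 = -3.318182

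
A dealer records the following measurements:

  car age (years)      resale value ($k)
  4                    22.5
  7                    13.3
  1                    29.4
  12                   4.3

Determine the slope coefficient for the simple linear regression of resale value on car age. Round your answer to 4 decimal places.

-2.3167

n = 4, Σx = 24, Σy = 69.5, Σxy = 264.1, Σx² = 210
Sxx = Σx² − (Σx)²/n = 210 − 144 = 66
Sxy = Σxy − (Σx)(Σy)/n = 264.1 − 417 = -152.9
b = Sxy/Sxx = -152.9/66 = -2.316667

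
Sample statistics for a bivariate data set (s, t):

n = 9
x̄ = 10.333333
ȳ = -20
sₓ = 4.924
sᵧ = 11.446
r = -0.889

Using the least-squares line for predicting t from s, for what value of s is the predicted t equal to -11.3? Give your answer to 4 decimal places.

6.1233

b = r · sᵧ/sₓ = -0.889 · 11.446/4.924 = -2.066510
a = ȳ − b·x̄ = -20 − (-2.066510)·10.333333 = 1.353933
Set a + b·x = -11.3: x = (-11.3 − 1.353933) / (-2.066510) = 6.123336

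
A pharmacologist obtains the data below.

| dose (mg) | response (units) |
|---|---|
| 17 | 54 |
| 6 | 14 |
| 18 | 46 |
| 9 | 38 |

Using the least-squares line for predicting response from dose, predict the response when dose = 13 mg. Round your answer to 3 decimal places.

n = 4, Σx = 50, Σy = 152, Σxy = 2172, Σx² = 730
Sxx = Σx² − (Σx)²/n = 730 − 625 = 105
Sxy = Σxy − (Σx)(Σy)/n = 2172 − 1900 = 272
b = Sxy/Sxx = 272/105 = 2.590476
a = ȳ − b·x̄ = 38 − 2.590476·12.5 = 5.619048
ŷ(13) = a + b·13 = 5.619048 + 2.590476·13 = 39.295238

39.295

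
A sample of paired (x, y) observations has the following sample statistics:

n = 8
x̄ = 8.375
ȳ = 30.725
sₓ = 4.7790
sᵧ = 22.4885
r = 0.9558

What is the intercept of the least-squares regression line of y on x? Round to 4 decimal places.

-6.9432

b = r · sᵧ/sₓ = 0.9558 · 22.4885/4.779 = 4.4977
a = ȳ − b·x̄ = 30.725 − 4.4977·8.375 = -6.943238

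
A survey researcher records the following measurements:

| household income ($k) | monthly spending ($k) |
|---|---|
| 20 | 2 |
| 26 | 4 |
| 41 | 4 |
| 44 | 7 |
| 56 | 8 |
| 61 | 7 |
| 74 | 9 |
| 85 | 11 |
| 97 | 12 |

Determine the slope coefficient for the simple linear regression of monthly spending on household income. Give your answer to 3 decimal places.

n = 9, Σx = 504, Σy = 64, Σxy = 4256, Σx² = 33660
Sxx = Σx² − (Σx)²/n = 33660 − 28224 = 5436
Sxy = Σxy − (Σx)(Σy)/n = 4256 − 3584 = 672
b = Sxy/Sxx = 672/5436 = 0.123620

0.124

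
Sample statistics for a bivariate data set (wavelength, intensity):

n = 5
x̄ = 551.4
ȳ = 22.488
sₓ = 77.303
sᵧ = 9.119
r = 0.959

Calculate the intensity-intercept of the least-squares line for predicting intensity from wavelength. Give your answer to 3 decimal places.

-39.891

b = r · sᵧ/sₓ = 0.959 · 9.119/77.303 = 0.113128
a = ȳ − b·x̄ = 22.488 − 0.113128·551.4 = -39.890688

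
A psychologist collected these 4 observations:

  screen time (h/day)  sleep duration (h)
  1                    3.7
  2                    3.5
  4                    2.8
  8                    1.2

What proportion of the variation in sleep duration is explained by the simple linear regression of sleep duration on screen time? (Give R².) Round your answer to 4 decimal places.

n = 4, Σx = 15, Σy = 11.2, Σxy = 31.5, Σx² = 85, Σy² = 35.22
Sxx = Σx² − (Σx)²/n = 85 − 56.25 = 28.75
Sxy = Σxy − (Σx)(Σy)/n = 31.5 − 42 = -10.5
Syy = Σy² − (Σy)²/n = 35.22 − 31.36 = 3.86
R² = Sxy²/(Sxx·Syy) = (-10.5)²/(28.75·3.86) = 0.993467

0.9935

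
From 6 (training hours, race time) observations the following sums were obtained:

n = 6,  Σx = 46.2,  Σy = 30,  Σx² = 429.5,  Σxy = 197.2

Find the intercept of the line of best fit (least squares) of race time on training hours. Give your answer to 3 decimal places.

8.528

Sxx = Σx² − (Σx)²/n = 429.5 − 355.74 = 73.76
Sxy = Σxy − (Σx)(Σy)/n = 197.2 − 231 = -33.8
b = Sxy/Sxx = -33.8/73.76 = -0.458243
a = ȳ − b·x̄ = 5 − (-0.458243)·7.7 = 8.528471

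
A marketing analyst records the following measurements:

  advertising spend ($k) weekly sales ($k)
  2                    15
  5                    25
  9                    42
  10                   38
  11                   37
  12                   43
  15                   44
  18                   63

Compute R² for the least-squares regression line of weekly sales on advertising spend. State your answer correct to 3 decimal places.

n = 8, Σx = 82, Σy = 307, Σxy = 3630, Σx² = 1024, Σy² = 13181
Sxx = Σx² − (Σx)²/n = 1024 − 840.5 = 183.5
Sxy = Σxy − (Σx)(Σy)/n = 3630 − 3146.75 = 483.25
Syy = Σy² − (Σy)²/n = 13181 − 11781.125 = 1399.875
R² = Sxy²/(Sxx·Syy) = (483.25)²/(183.5·1399.875) = 0.909114

0.909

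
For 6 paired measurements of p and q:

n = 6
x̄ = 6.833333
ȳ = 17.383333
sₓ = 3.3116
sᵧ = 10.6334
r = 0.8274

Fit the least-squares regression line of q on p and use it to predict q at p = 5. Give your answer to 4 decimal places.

12.5126

b = r · sᵧ/sₓ = 0.8274 · 10.6334/3.3116 = 2.656745
a = ȳ − b·x̄ = 17.383333 − 2.656745·6.833333 = -0.771087
ŷ(5) = a + b·5 = -0.771087 + 2.656745·5 = 12.512636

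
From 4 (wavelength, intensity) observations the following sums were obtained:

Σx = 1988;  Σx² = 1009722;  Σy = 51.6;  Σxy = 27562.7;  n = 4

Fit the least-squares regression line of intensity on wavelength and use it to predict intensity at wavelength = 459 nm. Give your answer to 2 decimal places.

9.54

Sxx = Σx² − (Σx)²/n = 1009722 − 988036 = 21686
Sxy = Σxy − (Σx)(Σy)/n = 27562.7 − 25645.2 = 1917.5
b = Sxy/Sxx = 1917.5/21686 = 0.088421
a = ȳ − b·x̄ = 12.9 − 0.088421·497 = -31.045287
ŷ(459) = a + b·459 = -31.045287 + 0.088421·459 = 9.539998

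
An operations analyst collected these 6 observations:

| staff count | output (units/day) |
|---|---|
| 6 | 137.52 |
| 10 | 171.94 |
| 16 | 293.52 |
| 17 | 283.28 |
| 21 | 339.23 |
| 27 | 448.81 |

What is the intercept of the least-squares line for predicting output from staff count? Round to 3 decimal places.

37.239

n = 6, Σx = 97, Σy = 1674.3, Σxy = 31298.3, Σx² = 1851
Sxx = Σx² − (Σx)²/n = 1851 − 1568.166667 = 282.833333
Sxy = Σxy − (Σx)(Σy)/n = 31298.3 − 27067.85 = 4230.45
b = Sxy/Sxx = 4230.45/282.833333 = 14.957395
a = ȳ − b·x̄ = 279.05 − 14.957395·16.166667 = 37.238774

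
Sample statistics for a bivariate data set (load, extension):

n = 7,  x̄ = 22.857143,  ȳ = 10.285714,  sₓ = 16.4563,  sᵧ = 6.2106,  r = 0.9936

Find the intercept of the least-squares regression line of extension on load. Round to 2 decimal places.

b = r · sᵧ/sₓ = 0.9936 · 6.2106/16.4563 = 0.374984
a = ȳ − b·x̄ = 10.285714 − 0.374984·22.857143 = 1.714647

1.71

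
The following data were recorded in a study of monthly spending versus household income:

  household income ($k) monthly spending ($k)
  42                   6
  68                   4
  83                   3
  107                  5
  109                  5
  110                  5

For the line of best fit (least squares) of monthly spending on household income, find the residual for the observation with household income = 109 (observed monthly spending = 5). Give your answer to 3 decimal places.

n = 6, Σx = 519, Σy = 28, Σxy = 2403, Σx² = 48707
Sxx = Σx² − (Σx)²/n = 48707 − 44893.5 = 3813.5
Sxy = Σxy − (Σx)(Σy)/n = 2403 − 2422 = -19
b = Sxy/Sxx = -19/3813.5 = -0.004982
a = ȳ − b·x̄ = 4.666667 − (-0.004982)·86.5 = 5.097636
ŷ(109) = 5.097636 + (-0.004982)·109 = 4.554565
residual = y − ŷ = 5 − 4.554565 = 0.445435

0.445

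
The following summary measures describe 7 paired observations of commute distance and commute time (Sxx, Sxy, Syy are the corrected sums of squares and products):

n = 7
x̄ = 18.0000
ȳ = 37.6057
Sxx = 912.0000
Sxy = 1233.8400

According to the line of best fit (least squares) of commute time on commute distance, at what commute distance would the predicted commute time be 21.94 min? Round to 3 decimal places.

b = Sxy/Sxx = 1233.84/912 = 1.352895
a = ȳ − b·x̄ = 37.6057 − 1.352895·18 = 13.253595
Set a + b·x = 21.94: x = (21.94 − 13.253595) / 1.352895 = 6.420607

6.421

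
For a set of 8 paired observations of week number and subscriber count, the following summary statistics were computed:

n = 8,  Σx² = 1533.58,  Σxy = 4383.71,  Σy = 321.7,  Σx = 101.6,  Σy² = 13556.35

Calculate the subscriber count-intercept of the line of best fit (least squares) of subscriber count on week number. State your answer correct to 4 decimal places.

24.6484

Sxx = Σx² − (Σx)²/n = 1533.58 − 1290.32 = 243.26
Sxy = Σxy − (Σx)(Σy)/n = 4383.71 − 4085.59 = 298.12
b = Sxy/Sxx = 298.12/243.26 = 1.225520
a = ȳ − b·x̄ = 40.2125 − 1.225520·12.7 = 24.648396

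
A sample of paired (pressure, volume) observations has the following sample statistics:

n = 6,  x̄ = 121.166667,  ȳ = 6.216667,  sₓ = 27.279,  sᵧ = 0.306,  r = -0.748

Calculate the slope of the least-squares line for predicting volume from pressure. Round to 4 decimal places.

-0.0084

b = r · sᵧ/sₓ = -0.748 · 0.306/27.279 = -0.008391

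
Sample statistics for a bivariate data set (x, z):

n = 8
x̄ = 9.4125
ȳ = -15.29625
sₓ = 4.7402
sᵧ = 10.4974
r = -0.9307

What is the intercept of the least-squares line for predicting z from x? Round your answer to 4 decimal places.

b = r · sᵧ/sₓ = -0.9307 · 10.4974/4.7402 = -2.061080
a = ȳ − b·x̄ = -15.29625 − (-2.061080)·9.4125 = 4.103663

4.1037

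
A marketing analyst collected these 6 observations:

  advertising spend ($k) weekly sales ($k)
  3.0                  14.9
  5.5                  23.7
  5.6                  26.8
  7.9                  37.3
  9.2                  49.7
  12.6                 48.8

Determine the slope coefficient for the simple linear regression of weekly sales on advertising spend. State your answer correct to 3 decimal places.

n = 6, Σx = 43.8, Σy = 201.2, Σxy = 1691.92, Σx² = 376.42
Sxx = Σx² − (Σx)²/n = 376.42 − 319.74 = 56.68
Sxy = Σxy − (Σx)(Σy)/n = 1691.92 − 1468.76 = 223.16
b = Sxy/Sxx = 223.16/56.68 = 3.937191

3.937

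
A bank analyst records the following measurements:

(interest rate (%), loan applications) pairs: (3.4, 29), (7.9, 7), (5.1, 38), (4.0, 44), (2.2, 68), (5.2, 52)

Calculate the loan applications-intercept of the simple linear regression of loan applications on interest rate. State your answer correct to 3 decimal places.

n = 6, Σx = 27.8, Σy = 238, Σxy = 943.7, Σx² = 147.86
Sxx = Σx² − (Σx)²/n = 147.86 − 128.806667 = 19.053333
Sxy = Σxy − (Σx)(Σy)/n = 943.7 − 1102.733333 = -159.033333
b = Sxy/Sxx = -159.033333/19.053333 = -8.346746
a = ȳ − b·x̄ = 39.666667 − (-8.346746)·4.633333 = 78.339923

78.340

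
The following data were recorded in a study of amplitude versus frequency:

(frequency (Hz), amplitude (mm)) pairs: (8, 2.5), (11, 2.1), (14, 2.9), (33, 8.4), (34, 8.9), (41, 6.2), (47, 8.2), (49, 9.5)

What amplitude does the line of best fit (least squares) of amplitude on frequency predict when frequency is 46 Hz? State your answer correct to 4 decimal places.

n = 8, Σx = 237, Σy = 48.7, Σxy = 1768.6, Σx² = 8917
Sxx = Σx² − (Σx)²/n = 8917 − 7021.125 = 1895.875
Sxy = Σxy − (Σx)(Σy)/n = 1768.6 − 1442.7375 = 325.8625
b = Sxy/Sxx = 325.8625/1895.875 = 0.171880
a = ȳ − b·x̄ = 6.0875 − 0.171880·29.625 = 0.995563
ŷ(46) = a + b·46 = 0.995563 + 0.171880·46 = 8.902031

8.9020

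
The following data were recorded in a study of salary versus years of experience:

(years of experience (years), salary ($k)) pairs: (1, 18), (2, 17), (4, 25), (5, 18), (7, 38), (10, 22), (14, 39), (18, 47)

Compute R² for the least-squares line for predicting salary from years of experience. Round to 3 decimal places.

0.717

n = 8, Σx = 61, Σy = 224, Σxy = 2120, Σx² = 715, Σy² = 7220
Sxx = Σx² − (Σx)²/n = 715 − 465.125 = 249.875
Sxy = Σxy − (Σx)(Σy)/n = 2120 − 1708 = 412
Syy = Σy² − (Σy)²/n = 7220 − 6272 = 948
R² = Sxy²/(Sxx·Syy) = (412)²/(249.875·948) = 0.716578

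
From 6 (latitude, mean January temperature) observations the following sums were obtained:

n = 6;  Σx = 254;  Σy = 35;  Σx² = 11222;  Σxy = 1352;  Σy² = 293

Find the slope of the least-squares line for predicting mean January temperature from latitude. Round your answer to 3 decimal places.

-0.276

Sxx = Σx² − (Σx)²/n = 11222 − 10752.666667 = 469.333333
Sxy = Σxy − (Σx)(Σy)/n = 1352 − 1481.666667 = -129.666667
b = Sxy/Sxx = -129.666667/469.333333 = -0.276278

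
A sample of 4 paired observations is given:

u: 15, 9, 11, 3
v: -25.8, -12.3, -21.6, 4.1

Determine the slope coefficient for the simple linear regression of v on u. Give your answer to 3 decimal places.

-2.597

n = 4, Σx = 38, Σy = -55.6, Σxy = -723, Σx² = 436
Sxx = Σx² − (Σx)²/n = 436 − 361 = 75
Sxy = Σxy − (Σx)(Σy)/n = -723 − (-528.2) = -194.8
b = Sxy/Sxx = -194.8/75 = -2.597333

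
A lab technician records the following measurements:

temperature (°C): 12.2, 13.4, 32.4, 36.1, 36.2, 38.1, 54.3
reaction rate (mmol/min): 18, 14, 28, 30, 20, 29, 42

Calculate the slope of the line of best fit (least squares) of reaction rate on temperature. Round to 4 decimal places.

n = 7, Σx = 222.7, Σy = 181, Σxy = 6506.9, Σx² = 8391.91
Sxx = Σx² − (Σx)²/n = 8391.91 − 7085.041429 = 1306.868571
Sxy = Σxy − (Σx)(Σy)/n = 6506.9 − 5758.385714 = 748.514286
b = Sxy/Sxx = 748.514286/1306.868571 = 0.572754

0.5728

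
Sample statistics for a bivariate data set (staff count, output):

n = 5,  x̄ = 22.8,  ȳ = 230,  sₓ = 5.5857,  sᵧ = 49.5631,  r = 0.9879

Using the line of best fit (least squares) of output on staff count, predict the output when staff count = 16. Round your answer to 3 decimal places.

170.392

b = r · sᵧ/sₓ = 0.9879 · 49.5631/5.5857 = 8.765846
a = ȳ − b·x̄ = 230 − 8.765846·22.8 = 30.138709
ŷ(16) = a + b·16 = 30.138709 + 8.765846·16 = 170.392247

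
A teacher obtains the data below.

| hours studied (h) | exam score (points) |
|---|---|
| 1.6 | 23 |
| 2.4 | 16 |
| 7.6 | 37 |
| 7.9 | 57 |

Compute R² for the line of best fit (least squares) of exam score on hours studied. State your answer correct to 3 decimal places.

0.765

n = 4, Σx = 19.5, Σy = 133, Σxy = 806.7, Σx² = 128.49, Σy² = 5403
Sxx = Σx² − (Σx)²/n = 128.49 − 95.0625 = 33.4275
Sxy = Σxy − (Σx)(Σy)/n = 806.7 − 648.375 = 158.325
Syy = Σy² − (Σy)²/n = 5403 − 4422.25 = 980.75
R² = Sxy²/(Sxx·Syy) = (158.325)²/(33.4275·980.75) = 0.764604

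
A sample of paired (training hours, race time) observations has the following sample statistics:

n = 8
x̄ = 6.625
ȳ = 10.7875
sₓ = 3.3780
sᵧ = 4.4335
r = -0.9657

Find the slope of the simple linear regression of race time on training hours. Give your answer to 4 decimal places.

b = r · sᵧ/sₓ = -0.9657 · 4.4335/3.378 = -1.267446

-1.2674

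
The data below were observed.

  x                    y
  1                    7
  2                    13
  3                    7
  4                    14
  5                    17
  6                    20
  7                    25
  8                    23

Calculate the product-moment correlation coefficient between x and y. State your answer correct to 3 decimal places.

n = 8, Σx = 36, Σy = 126, Σxy = 674, Σx² = 204, Σy² = 2306
Sxx = Σx² − (Σx)²/n = 204 − 162 = 42
Sxy = Σxy − (Σx)(Σy)/n = 674 − 567 = 107
Syy = Σy² − (Σy)²/n = 2306 − 1984.5 = 321.5
r = Sxy/√(Sxx·Syy) = 107/√(13503) = 107/116.202410 = 0.920807

0.921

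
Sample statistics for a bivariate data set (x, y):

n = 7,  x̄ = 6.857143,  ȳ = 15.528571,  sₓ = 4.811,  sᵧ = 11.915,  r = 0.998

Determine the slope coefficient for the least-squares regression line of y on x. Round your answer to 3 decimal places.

b = r · sᵧ/sₓ = 0.998 · 11.915/4.811 = 2.471663

2.472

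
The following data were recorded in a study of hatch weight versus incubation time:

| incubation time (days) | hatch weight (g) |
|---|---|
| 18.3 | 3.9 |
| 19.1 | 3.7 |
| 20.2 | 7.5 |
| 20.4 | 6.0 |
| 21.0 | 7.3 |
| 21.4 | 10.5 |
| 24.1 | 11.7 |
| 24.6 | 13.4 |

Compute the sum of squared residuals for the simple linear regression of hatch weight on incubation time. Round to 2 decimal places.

8.44

n = 8, Σx = 169.1, Σy = 64, Σxy = 1405.55, Σx² = 3608.83, Σy² = 601.14
Sxx = Σx² − (Σx)²/n = 3608.83 − 3574.35125 = 34.47875
Sxy = Σxy − (Σx)(Σy)/n = 1405.55 − 1352.8 = 52.75
Syy = Σy² − (Σy)²/n = 601.14 − 512 = 89.14
b = Sxy/Sxx = 52.75/34.47875 = 1.529928
SSE = Syy − b·Sxy = 89.14 − 1.529928·52.75 = 8.436306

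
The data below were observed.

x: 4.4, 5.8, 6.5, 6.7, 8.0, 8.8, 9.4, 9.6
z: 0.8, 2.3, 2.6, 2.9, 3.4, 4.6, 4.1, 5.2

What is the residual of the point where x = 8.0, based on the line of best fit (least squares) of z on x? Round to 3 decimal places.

n = 8, Σx = 59.2, Σy = 25.9, Σxy = 209.33, Σx² = 462.1
Sxx = Σx² − (Σx)²/n = 462.1 − 438.08 = 24.02
Sxy = Σxy − (Σx)(Σy)/n = 209.33 − 191.66 = 17.67
b = Sxy/Sxx = 17.67/24.02 = 0.735637
a = ȳ − b·x̄ = 3.2375 − 0.735637·7.4 = -2.206214
ŷ(8.0) = -2.206214 + 0.735637·8 = 3.678882
residual = y − ŷ = 3.4 − 3.678882 = -0.278882

-0.279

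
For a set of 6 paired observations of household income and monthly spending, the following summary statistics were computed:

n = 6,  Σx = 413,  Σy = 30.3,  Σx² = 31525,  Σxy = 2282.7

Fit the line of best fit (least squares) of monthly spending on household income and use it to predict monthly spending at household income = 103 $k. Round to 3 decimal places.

Sxx = Σx² − (Σx)²/n = 31525 − 28428.166667 = 3096.833333
Sxy = Σxy − (Σx)(Σy)/n = 2282.7 − 2085.65 = 197.05
b = Sxy/Sxx = 197.05/3096.833333 = 0.063630
a = ȳ − b·x̄ = 5.05 − 0.063630·68.833333 = 0.670168
ŷ(103) = a + b·103 = 0.670168 + 0.063630·103 = 7.224008

7.224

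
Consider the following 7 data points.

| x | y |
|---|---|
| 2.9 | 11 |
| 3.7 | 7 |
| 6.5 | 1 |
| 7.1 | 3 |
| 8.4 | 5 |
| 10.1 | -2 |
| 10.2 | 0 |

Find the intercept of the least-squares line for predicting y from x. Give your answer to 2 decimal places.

n = 7, Σx = 48.9, Σy = 25, Σxy = 107.4, Σx² = 391.37
Sxx = Σx² − (Σx)²/n = 391.37 − 341.601429 = 49.768571
Sxy = Σxy − (Σx)(Σy)/n = 107.4 − 174.642857 = -67.242857
b = Sxy/Sxx = -67.242857/49.768571 = -1.351111
a = ȳ − b·x̄ = 3.571429 − (-1.351111)·6.985714 = 13.009903

13.01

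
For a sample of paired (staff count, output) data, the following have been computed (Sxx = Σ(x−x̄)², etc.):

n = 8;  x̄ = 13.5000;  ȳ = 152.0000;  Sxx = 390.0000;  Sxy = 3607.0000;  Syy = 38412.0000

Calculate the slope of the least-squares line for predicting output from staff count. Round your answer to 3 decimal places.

b = Sxy/Sxx = 3607/390 = 9.248718

9.249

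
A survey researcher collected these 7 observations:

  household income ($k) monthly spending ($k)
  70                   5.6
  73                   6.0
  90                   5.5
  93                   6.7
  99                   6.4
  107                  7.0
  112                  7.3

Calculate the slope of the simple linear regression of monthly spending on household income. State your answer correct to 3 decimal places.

n = 7, Σx = 644, Σy = 44.5, Σxy = 4148.3, Σx² = 60772
Sxx = Σx² − (Σx)²/n = 60772 − 59248 = 1524
Sxy = Σxy − (Σx)(Σy)/n = 4148.3 − 4094 = 54.3
b = Sxy/Sxx = 54.3/1524 = 0.035630

0.036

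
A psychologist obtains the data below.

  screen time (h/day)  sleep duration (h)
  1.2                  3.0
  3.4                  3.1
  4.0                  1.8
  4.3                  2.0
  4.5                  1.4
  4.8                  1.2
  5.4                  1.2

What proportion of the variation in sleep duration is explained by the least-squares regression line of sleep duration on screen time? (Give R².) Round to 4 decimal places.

n = 7, Σx = 27.6, Σy = 13.7, Σxy = 48.48, Σx² = 119.94, Σy² = 30.69
Sxx = Σx² − (Σx)²/n = 119.94 − 108.822857 = 11.117143
Sxy = Σxy − (Σx)(Σy)/n = 48.48 − 54.017143 = -5.537143
Syy = Σy² − (Σy)²/n = 30.69 − 26.812857 = 3.877143
R² = Sxy²/(Sxx·Syy) = (-5.537143)²/(11.117143·3.877143) = 0.711322

0.7113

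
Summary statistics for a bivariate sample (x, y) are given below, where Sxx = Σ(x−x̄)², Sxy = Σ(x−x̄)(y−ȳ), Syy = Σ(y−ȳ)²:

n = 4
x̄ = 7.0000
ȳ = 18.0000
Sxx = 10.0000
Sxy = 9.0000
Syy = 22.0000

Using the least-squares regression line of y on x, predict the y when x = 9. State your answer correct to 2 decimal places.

19.80

b = Sxy/Sxx = 9/10 = 0.9
a = ȳ − b·x̄ = 18 − 0.9·7 = 11.7
ŷ(9) = a + b·9 = 11.7 + 0.9·9 = 19.8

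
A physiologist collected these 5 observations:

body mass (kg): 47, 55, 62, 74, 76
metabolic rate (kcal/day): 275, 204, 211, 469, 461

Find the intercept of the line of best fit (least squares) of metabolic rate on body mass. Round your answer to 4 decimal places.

-214.0360

n = 5, Σx = 314, Σy = 1620, Σxy = 106969, Σx² = 20330
Sxx = Σx² − (Σx)²/n = 20330 − 19719.2 = 610.8
Sxy = Σxy − (Σx)(Σy)/n = 106969 − 101736 = 5233
b = Sxy/Sxx = 5233/610.8 = 8.567453
a = ȳ − b·x̄ = 324 − 8.567453·62.8 = -214.036018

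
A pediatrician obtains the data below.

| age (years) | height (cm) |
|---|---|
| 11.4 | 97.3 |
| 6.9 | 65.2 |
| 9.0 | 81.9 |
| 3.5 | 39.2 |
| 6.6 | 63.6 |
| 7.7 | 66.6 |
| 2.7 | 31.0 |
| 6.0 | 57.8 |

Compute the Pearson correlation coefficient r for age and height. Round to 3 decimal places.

0.996

n = 8, Σx = 53.8, Σy = 502.6, Σxy = 3796.48, Σx² = 416.96, Σy² = 34744.94
Sxx = Σx² − (Σx)²/n = 416.96 − 361.805 = 55.155
Sxy = Σxy − (Σx)(Σy)/n = 3796.48 − 3379.985 = 416.495
Syy = Σy² − (Σy)²/n = 34744.94 − 31575.845 = 3169.095
r = Sxy/√(Sxx·Syy) = 416.495/√(174791.434725) = 416.495/418.080656 = 0.996207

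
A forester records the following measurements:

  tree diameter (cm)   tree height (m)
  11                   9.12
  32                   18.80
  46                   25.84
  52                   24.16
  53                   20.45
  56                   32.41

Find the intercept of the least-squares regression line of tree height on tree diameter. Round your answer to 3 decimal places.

n = 6, Σx = 250, Σy = 130.78, Σxy = 6045.69, Σx² = 11910
Sxx = Σx² − (Σx)²/n = 11910 − 10416.666667 = 1493.333333
Sxy = Σxy − (Σx)(Σy)/n = 6045.69 − 5449.166667 = 596.523333
b = Sxy/Sxx = 596.523333/1493.333333 = 0.399458
a = ȳ − b·x̄ = 21.796667 − 0.399458·41.666667 = 5.152600

5.153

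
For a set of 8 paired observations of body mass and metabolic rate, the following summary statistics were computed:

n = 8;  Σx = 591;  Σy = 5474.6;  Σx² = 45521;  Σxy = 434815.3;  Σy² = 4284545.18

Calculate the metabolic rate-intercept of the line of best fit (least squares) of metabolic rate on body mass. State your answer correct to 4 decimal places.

-521.7019

Sxx = Σx² − (Σx)²/n = 45521 − 43660.125 = 1860.875
Sxy = Σxy − (Σx)(Σy)/n = 434815.3 − 404436.075 = 30379.225
b = Sxy/Sxx = 30379.225/1860.875 = 16.325237
a = ȳ − b·x̄ = 684.325 − 16.325237·73.875 = -521.701867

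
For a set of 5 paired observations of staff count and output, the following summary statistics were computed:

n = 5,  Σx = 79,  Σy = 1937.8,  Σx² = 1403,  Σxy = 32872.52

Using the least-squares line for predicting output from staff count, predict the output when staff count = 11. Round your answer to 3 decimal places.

Sxx = Σx² − (Σx)²/n = 1403 − 1248.2 = 154.8
Sxy = Σxy − (Σx)(Σy)/n = 32872.52 − 30617.24 = 2255.28
b = Sxy/Sxx = 2255.28/154.8 = 14.568992
a = ȳ − b·x̄ = 387.56 − 14.568992·15.8 = 157.369922
ŷ(11) = a + b·11 = 157.369922 + 14.568992·11 = 317.628837

317.629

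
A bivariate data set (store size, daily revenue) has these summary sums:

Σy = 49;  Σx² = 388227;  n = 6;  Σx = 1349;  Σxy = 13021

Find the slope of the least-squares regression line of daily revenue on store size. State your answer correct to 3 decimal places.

0.024

Sxx = Σx² − (Σx)²/n = 388227 − 303300.166667 = 84926.833333
Sxy = Σxy − (Σx)(Σy)/n = 13021 − 11016.833333 = 2004.166667
b = Sxy/Sxx = 2004.166667/84926.833333 = 0.023599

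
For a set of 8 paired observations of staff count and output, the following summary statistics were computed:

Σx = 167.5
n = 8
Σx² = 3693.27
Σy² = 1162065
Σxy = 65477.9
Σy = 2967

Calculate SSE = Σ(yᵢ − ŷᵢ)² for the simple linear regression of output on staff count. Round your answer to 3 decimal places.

1191.992

Sxx = Σx² − (Σx)²/n = 3693.27 − 3507.03125 = 186.23875
Sxy = Σxy − (Σx)(Σy)/n = 65477.9 − 62121.5625 = 3356.3375
Syy = Σy² − (Σy)²/n = 1162065 − 1100386.125 = 61678.875
b = Sxy/Sxx = 3356.3375/186.23875 = 18.021693
SSE = Syy − b·Sxy = 61678.875 − 18.021693·3356.3375 = 1191.992362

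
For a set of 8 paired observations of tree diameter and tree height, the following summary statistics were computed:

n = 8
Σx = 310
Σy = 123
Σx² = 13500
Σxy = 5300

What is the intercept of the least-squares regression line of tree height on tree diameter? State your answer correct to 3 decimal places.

1.471

Sxx = Σx² − (Σx)²/n = 13500 − 12012.5 = 1487.5
Sxy = Σxy − (Σx)(Σy)/n = 5300 − 4766.25 = 533.75
b = Sxy/Sxx = 533.75/1487.5 = 0.358824
a = ȳ − b·x̄ = 15.375 − 0.358824·38.75 = 1.470588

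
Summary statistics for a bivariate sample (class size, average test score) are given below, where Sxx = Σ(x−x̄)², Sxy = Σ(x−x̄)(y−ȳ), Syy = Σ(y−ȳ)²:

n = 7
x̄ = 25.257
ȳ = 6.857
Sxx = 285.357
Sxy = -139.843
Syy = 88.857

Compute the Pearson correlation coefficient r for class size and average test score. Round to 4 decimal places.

r = Sxy/√(Sxx·Syy) = -139.843/√(25355.966949) = -139.843/159.235571 = -0.878215

-0.8782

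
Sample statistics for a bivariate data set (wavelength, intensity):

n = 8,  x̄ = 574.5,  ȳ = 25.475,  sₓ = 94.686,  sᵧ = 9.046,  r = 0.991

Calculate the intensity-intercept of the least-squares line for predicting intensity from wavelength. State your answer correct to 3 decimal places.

-28.917

b = r · sᵧ/sₓ = 0.991 · 9.046/94.686 = 0.094677
a = ȳ − b·x̄ = 25.475 − 0.094677·574.5 = -28.916934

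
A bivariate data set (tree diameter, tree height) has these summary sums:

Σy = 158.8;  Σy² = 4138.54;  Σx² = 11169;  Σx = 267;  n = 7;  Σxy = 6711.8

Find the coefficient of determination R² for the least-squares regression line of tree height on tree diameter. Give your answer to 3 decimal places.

Sxx = Σx² − (Σx)²/n = 11169 − 10184.142857 = 984.857143
Sxy = Σxy − (Σx)(Σy)/n = 6711.8 − 6057.085714 = 654.714286
Syy = Σy² − (Σy)²/n = 4138.54 − 3602.491429 = 536.048571
R² = Sxy²/(Sxx·Syy) = (654.714286)²/(984.857143·536.048571) = 0.811944

0.812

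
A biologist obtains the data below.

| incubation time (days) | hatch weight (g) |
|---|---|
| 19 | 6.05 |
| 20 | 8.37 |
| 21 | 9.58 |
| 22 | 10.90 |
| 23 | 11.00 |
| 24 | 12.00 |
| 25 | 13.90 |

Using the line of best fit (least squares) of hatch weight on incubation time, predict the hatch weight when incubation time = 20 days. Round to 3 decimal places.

7.955

n = 7, Σx = 154, Σy = 71.8, Σxy = 1611.83, Σx² = 3416
Sxx = Σx² − (Σx)²/n = 3416 − 3388 = 28
Sxy = Σxy − (Σx)(Σy)/n = 1611.83 − 1579.6 = 32.23
b = Sxy/Sxx = 32.23/28 = 1.151071
a = ȳ − b·x̄ = 10.257143 − 1.151071·22 = -15.066429
ŷ(20) = a + b·20 = -15.066429 + 1.151071·20 = 7.955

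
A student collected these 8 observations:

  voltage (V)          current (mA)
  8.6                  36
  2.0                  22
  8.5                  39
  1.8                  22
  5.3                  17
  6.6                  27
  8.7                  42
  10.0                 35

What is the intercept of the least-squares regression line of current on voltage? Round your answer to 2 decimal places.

n = 8, Σx = 51.5, Σy = 240, Σxy = 1708.4, Σx² = 400.79
Sxx = Σx² − (Σx)²/n = 400.79 − 331.53125 = 69.25875
Sxy = Σxy − (Σx)(Σy)/n = 1708.4 − 1545 = 163.4
b = Sxy/Sxx = 163.4/69.25875 = 2.359269
a = ȳ − b·x̄ = 30 − 2.359269·6.4375 = 14.812208

14.81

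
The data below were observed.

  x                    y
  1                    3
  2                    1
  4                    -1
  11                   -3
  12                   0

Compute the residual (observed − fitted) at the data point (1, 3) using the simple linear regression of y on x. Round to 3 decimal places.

n = 5, Σx = 30, Σy = 0, Σxy = -32, Σx² = 286
Sxx = Σx² − (Σx)²/n = 286 − 180 = 106
Sxy = Σxy − (Σx)(Σy)/n = -32 − 0 = -32
b = Sxy/Sxx = -32/106 = -0.301887
a = ȳ − b·x̄ = 0 − (-0.301887)·6 = 1.811321
ŷ(1) = 1.811321 + (-0.301887)·1 = 1.509434
residual = y − ŷ = 3 − 1.509434 = 1.490566

1.491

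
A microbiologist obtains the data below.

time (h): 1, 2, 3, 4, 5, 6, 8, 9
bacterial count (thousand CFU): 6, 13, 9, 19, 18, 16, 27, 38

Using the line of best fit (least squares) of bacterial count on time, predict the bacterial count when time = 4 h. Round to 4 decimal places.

15.7432

n = 8, Σx = 38, Σy = 146, Σxy = 879, Σx² = 236
Sxx = Σx² − (Σx)²/n = 236 − 180.5 = 55.5
Sxy = Σxy − (Σx)(Σy)/n = 879 − 693.5 = 185.5
b = Sxy/Sxx = 185.5/55.5 = 3.342342
a = ȳ − b·x̄ = 18.25 − 3.342342·4.75 = 2.373874
ŷ(4) = a + b·4 = 2.373874 + 3.342342·4 = 15.743243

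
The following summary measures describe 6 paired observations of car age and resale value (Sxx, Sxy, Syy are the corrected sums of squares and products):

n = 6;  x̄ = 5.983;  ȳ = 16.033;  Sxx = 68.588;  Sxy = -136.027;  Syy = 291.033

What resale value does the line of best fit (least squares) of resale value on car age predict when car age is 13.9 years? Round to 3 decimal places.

0.332

b = Sxy/Sxx = -136.027/68.588 = -1.983248
a = ȳ − b·x̄ = 16.033 − (-1.983248)·5.983 = 27.898772
ŷ(13.9) = a + b·13.9 = 27.898772 + (-1.983248)·13.9 = 0.331627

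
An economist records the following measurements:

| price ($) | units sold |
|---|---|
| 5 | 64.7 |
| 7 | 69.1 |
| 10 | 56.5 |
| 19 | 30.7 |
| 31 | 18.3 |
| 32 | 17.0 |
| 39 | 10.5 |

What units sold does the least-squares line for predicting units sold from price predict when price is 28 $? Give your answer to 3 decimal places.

n = 7, Σx = 143, Σy = 266.8, Σxy = 3476.3, Σx² = 4041
Sxx = Σx² − (Σx)²/n = 4041 − 2921.285714 = 1119.714286
Sxy = Σxy − (Σx)(Σy)/n = 3476.3 − 5450.342857 = -1974.042857
b = Sxy/Sxx = -1974.042857/1119.714286 = -1.762988
a = ȳ − b·x̄ = 38.114286 − (-1.762988)·20.428571 = 74.129612
ŷ(28) = a + b·28 = 74.129612 + (-1.762988)·28 = 24.765948

24.766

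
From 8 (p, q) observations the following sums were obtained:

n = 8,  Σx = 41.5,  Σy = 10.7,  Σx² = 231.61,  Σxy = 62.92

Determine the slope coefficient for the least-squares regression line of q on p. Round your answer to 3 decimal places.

0.454

Sxx = Σx² − (Σx)²/n = 231.61 − 215.28125 = 16.32875
Sxy = Σxy − (Σx)(Σy)/n = 62.92 − 55.50625 = 7.41375
b = Sxy/Sxx = 7.41375/16.32875 = 0.454030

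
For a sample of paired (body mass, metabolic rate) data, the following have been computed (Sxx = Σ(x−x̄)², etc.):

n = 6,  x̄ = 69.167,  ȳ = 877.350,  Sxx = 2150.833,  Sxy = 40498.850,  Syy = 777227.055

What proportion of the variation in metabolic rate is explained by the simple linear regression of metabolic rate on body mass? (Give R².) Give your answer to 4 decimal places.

0.9811

R² = Sxy²/(Sxx·Syy) = (40498.85)²/(2150.833·777227.055) = 0.981140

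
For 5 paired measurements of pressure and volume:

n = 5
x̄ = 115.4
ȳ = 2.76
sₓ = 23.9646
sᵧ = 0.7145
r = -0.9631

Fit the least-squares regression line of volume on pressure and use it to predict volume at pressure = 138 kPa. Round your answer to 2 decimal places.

b = r · sᵧ/sₓ = -0.9631 · 0.7145/23.9646 = -0.028715
a = ȳ − b·x̄ = 2.76 − (-0.028715)·115.4 = 6.073670
ŷ(138) = a + b·138 = 6.073670 + (-0.028715)·138 = 2.111049

2.11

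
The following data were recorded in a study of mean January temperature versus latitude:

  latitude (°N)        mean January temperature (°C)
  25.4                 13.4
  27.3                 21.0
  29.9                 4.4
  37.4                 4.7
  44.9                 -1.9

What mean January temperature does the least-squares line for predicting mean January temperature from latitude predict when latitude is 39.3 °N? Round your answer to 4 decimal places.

n = 5, Σx = 164.9, Σy = 41.6, Σxy = 1135.69, Σx² = 5699.23
Sxx = Σx² − (Σx)²/n = 5699.23 − 5438.402 = 260.828
Sxy = Σxy − (Σx)(Σy)/n = 1135.69 − 1371.968 = -236.278
b = Sxy/Sxx = -236.278/260.828 = -0.905877
a = ȳ − b·x̄ = 8.32 − (-0.905877)·32.98 = 38.195813
ŷ(39.3) = a + b·39.3 = 38.195813 + (-0.905877)·39.3 = 2.594859

2.5949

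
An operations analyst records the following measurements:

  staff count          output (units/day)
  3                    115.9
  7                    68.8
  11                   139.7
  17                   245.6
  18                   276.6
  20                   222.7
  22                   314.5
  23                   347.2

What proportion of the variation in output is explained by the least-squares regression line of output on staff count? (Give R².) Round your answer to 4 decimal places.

n = 8, Σx = 121, Σy = 1731, Σxy = 30878.6, Σx² = 2205, Σy² = 443562.64
Sxx = Σx² − (Σx)²/n = 2205 − 1830.125 = 374.875
Sxy = Σxy − (Σx)(Σy)/n = 30878.6 − 26181.375 = 4697.225
Syy = Σy² − (Σy)²/n = 443562.64 − 374545.125 = 69017.515
R² = Sxy²/(Sxx·Syy) = (4697.225)²/(374.875·69017.515) = 0.852780

0.8528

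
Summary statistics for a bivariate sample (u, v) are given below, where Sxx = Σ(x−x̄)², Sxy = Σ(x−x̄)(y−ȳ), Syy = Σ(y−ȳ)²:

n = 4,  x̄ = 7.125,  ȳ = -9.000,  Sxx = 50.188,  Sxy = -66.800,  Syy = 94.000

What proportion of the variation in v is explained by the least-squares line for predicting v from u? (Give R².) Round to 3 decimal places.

0.946

R² = Sxy²/(Sxx·Syy) = (-66.8)²/(50.188·94) = 0.945856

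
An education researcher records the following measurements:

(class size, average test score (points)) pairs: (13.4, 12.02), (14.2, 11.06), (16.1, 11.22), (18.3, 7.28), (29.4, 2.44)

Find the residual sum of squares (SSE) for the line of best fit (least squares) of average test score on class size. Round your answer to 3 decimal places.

n = 5, Σx = 91.4, Σy = 44.02, Σxy = 703.722, Σx² = 1839.66, Σy² = 451.6444
Sxx = Σx² − (Σx)²/n = 1839.66 − 1670.792 = 168.868
Sxy = Σxy − (Σx)(Σy)/n = 703.722 − 804.6856 = -100.9636
Syy = Σy² − (Σy)²/n = 451.6444 − 387.55208 = 64.09232
b = Sxy/Sxx = -100.9636/168.868 = -0.597885
SSE = Syy − b·Sxy = 64.09232 − (-0.597885)·(-100.9636) = 3.727724

3.728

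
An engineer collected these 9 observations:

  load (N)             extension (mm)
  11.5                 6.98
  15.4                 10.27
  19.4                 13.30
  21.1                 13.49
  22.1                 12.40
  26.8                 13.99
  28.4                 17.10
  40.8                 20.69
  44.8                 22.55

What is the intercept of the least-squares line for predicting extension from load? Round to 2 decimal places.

3.49

n = 9, Σx = 230.3, Σy = 130.77, Σxy = 3770.091, Σx² = 6875.87
Sxx = Σx² − (Σx)²/n = 6875.87 − 5893.121111 = 982.748889
Sxy = Σxy − (Σx)(Σy)/n = 3770.091 − 3346.259 = 423.832
b = Sxy/Sxx = 423.832/982.748889 = 0.431272
a = ȳ − b·x̄ = 14.53 − 0.431272·25.588889 = 3.494231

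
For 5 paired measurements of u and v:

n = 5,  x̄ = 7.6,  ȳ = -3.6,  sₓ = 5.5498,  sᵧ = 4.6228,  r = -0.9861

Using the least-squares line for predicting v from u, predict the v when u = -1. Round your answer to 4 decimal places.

3.4639

b = r · sᵧ/sₓ = -0.9861 · 4.6228/5.5498 = -0.821389
a = ȳ − b·x̄ = -3.6 − (-0.821389)·7.6 = 2.642554
ŷ(-1) = a + b·-1 = 2.642554 + (-0.821389)·(-1) = 3.463943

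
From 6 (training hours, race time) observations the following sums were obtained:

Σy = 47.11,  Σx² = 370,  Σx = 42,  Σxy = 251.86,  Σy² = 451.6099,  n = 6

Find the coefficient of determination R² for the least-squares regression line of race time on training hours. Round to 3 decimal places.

0.977

Sxx = Σx² − (Σx)²/n = 370 − 294 = 76
Sxy = Σxy − (Σx)(Σy)/n = 251.86 − 329.77 = -77.91
Syy = Σy² − (Σy)²/n = 451.6099 − 369.892017 = 81.717883
R² = Sxy²/(Sxx·Syy) = (-77.91)²/(76·81.717883) = 0.977363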